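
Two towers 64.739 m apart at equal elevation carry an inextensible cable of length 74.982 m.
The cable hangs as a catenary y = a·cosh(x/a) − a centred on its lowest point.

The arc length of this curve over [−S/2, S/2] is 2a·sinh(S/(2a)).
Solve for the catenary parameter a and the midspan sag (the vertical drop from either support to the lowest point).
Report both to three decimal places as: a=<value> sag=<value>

a=33.984 sag=16.617

seed: a₀ = √(S³/(24(L−S))) = √(64.739³/(24·10.243)) = 33.222306
iter 1: u=0.974330  f(a)=+4.973e-01  f'(a)=-6.772e-01  a ← 33.222306 − (+4.973e-01/-6.772e-01) = 33.956705
iter 2: u=0.953258  f(a)=+1.697e-02  f'(a)=-6.317e-01  a ← 33.956705 − (+1.697e-02/-6.317e-01) = 33.983568
iter 3: u=0.952504  f(a)=+2.130e-05  f'(a)=-6.301e-01  a ← 33.983568 − (+2.130e-05/-6.301e-01) = 33.983602
iter 4: u=0.952504  f(a)=+3.365e-11  f'(a)=-6.301e-01  a ← 33.983602 − (+3.365e-11/-6.301e-01) = 33.983602
iter 5: u=0.952504  f(a)=+1.421e-14  f'(a)=-6.301e-01  a ← 33.983602 − (+1.421e-14/-6.301e-01) = 33.983602
converged: |Δa| < 1e-12 after 5 iterations
sag = a·(cosh(S/(2a)) − 1) = 33.983602·(cosh(0.952504) − 1) = 16.617389
T_max/T_min = cosh(S/(2a)) = 1.488983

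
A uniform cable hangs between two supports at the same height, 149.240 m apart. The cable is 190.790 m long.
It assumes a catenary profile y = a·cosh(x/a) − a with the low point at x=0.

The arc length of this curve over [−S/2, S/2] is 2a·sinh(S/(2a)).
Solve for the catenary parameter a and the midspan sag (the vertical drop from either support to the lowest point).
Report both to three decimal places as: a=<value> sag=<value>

a=60.006 sag=52.692

seed: a₀ = √(S³/(24(L−S))) = √(149.240³/(24·41.550)) = 57.734675
iter 1: u=1.292464  f(a)=+3.612e+00  f'(a)=-1.695e+00  a ← 57.734675 − (+3.612e+00/-1.695e+00) = 59.865985
iter 2: u=1.246451  f(a)=+2.096e-01  f'(a)=-1.503e+00  a ← 59.865985 − (+2.096e-01/-1.503e+00) = 60.005450
iter 3: u=1.243554  f(a)=+8.025e-04  f'(a)=-1.492e+00  a ← 60.005450 − (+8.025e-04/-1.492e+00) = 60.005988
iter 4: u=1.243543  f(a)=+1.186e-08  f'(a)=-1.492e+00  a ← 60.005988 − (+1.186e-08/-1.492e+00) = 60.005988
iter 5: u=1.243543  f(a)=+2.842e-14  f'(a)=-1.492e+00  a ← 60.005988 − (+2.842e-14/-1.492e+00) = 60.005988
converged: |Δa| < 1e-12 after 5 iterations
sag = a·(cosh(S/(2a)) − 1) = 60.005988·(cosh(1.243543) − 1) = 52.692391
T_max/T_min = cosh(S/(2a)) = 1.878119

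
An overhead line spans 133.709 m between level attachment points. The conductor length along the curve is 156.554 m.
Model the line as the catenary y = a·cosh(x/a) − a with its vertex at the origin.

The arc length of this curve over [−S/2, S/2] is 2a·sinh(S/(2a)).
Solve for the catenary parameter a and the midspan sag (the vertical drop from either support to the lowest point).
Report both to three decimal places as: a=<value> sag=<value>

seed: a₀ = √(S³/(24(L−S))) = √(133.709³/(24·22.845)) = 66.029766
iter 1: u=1.012490  f(a)=+1.200e+00  f'(a)=-7.655e-01  a ← 66.029766 − (+1.200e+00/-7.655e-01) = 67.597221
iter 2: u=0.989013  f(a)=+4.406e-02  f'(a)=-7.103e-01  a ← 67.597221 − (+4.406e-02/-7.103e-01) = 67.659251
iter 3: u=0.988106  f(a)=+6.441e-05  f'(a)=-7.082e-01  a ← 67.659251 − (+6.441e-05/-7.082e-01) = 67.659342
iter 4: u=0.988105  f(a)=+1.381e-10  f'(a)=-7.082e-01  a ← 67.659342 − (+1.381e-10/-7.082e-01) = 67.659342
iter 5: u=0.988105  f(a)=+2.842e-14  f'(a)=-7.082e-01  a ← 67.659342 − (+2.842e-14/-7.082e-01) = 67.659342
converged: |Δa| < 1e-12 after 5 iterations
sag = a·(cosh(S/(2a)) − 1) = 67.659342·(cosh(0.988105) − 1) = 35.805992
T_max/T_min = cosh(S/(2a)) = 1.529210

a=67.659 sag=35.806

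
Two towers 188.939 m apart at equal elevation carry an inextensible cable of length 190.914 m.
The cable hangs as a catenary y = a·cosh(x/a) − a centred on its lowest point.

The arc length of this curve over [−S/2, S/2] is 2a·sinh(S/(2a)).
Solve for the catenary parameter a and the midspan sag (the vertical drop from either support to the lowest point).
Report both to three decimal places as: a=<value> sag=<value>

seed: a₀ = √(S³/(24(L−S))) = √(188.939³/(24·1.975)) = 377.218729
iter 1: u=0.250437  f(a)=+6.203e-03  f'(a)=-1.054e-02  a ← 377.218729 − (+6.203e-03/-1.054e-02) = 377.807379
iter 2: u=0.250047  f(a)=+1.455e-05  f'(a)=-1.049e-02  a ← 377.807379 − (+1.455e-05/-1.049e-02) = 377.808767
iter 3: u=0.250046  f(a)=+8.049e-11  f'(a)=-1.049e-02  a ← 377.808767 − (+8.049e-11/-1.049e-02) = 377.808767
iter 4: u=0.250046  f(a)=+0.000e+00  f'(a)=-1.049e-02  a ← 377.808767 − (+0.000e+00/-1.049e-02) = 377.808767
converged: |Δa| < 1e-12 after 4 iterations
sag = a·(cosh(S/(2a)) − 1) = 377.808767·(cosh(0.250046) − 1) = 11.872517
T_max/T_min = cosh(S/(2a)) = 1.031425

a=377.809 sag=11.873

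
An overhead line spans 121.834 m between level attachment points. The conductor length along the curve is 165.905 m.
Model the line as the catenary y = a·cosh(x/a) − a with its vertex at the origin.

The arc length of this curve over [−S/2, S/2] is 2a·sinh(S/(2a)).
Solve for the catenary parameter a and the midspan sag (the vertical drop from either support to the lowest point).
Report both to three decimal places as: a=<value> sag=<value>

seed: a₀ = √(S³/(24(L−S))) = √(121.834³/(24·44.071)) = 41.349540
iter 1: u=1.473221  f(a)=+5.037e+00  f'(a)=-2.632e+00  a ← 41.349540 − (+5.037e+00/-2.632e+00) = 43.263679
iter 2: u=1.408040  f(a)=+3.709e-01  f'(a)=-2.257e+00  a ← 43.263679 − (+3.709e-01/-2.257e+00) = 43.428004
iter 3: u=1.402712  f(a)=+2.364e-03  f'(a)=-2.228e+00  a ← 43.428004 − (+2.364e-03/-2.228e+00) = 43.429064
iter 4: u=1.402678  f(a)=+9.740e-08  f'(a)=-2.228e+00  a ← 43.429064 − (+9.740e-08/-2.228e+00) = 43.429064
iter 5: u=1.402678  f(a)=+0.000e+00  f'(a)=-2.228e+00  a ← 43.429064 − (+0.000e+00/-2.228e+00) = 43.429064
converged: |Δa| < 1e-12 after 5 iterations
sag = a·(cosh(S/(2a)) − 1) = 43.429064·(cosh(1.402678) − 1) = 50.204268
T_max/T_min = cosh(S/(2a)) = 2.156006

a=43.429 sag=50.204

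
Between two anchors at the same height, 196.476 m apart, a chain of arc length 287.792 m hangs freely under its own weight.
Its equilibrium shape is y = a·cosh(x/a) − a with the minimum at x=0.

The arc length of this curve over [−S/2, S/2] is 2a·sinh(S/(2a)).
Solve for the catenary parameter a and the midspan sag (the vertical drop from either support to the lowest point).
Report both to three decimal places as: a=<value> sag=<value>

a=62.557 sag=94.349

seed: a₀ = √(S³/(24(L−S))) = √(196.476³/(24·91.316)) = 58.828151
iter 1: u=1.669915  f(a)=+1.361e+01  f'(a)=-4.061e+00  a ← 58.828151 − (+1.361e+01/-4.061e+00) = 62.179806
iter 2: u=1.579902  f(a)=+1.250e+00  f'(a)=-3.347e+00  a ← 62.179806 − (+1.250e+00/-3.347e+00) = 62.553287
iter 3: u=1.570469  f(a)=+1.289e-02  f'(a)=-3.278e+00  a ← 62.553287 − (+1.289e-02/-3.278e+00) = 62.557221
iter 4: u=1.570370  f(a)=+1.403e-06  f'(a)=-3.277e+00  a ← 62.557221 − (+1.403e-06/-3.277e+00) = 62.557221
iter 5: u=1.570370  f(a)=+0.000e+00  f'(a)=-3.277e+00  a ← 62.557221 − (+0.000e+00/-3.277e+00) = 62.557221
converged: |Δa| < 1e-12 after 5 iterations
sag = a·(cosh(S/(2a)) − 1) = 62.557221·(cosh(1.570370) − 1) = 94.348689
T_max/T_min = cosh(S/(2a)) = 2.508198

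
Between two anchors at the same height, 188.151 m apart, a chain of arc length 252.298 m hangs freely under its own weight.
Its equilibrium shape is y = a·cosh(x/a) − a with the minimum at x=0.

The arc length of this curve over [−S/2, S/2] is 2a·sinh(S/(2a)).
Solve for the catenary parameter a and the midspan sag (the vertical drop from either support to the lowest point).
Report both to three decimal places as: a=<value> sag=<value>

a=68.906 sag=74.835

seed: a₀ = √(S³/(24(L−S))) = √(188.151³/(24·64.147)) = 65.775779
iter 1: u=1.430245  f(a)=+6.890e+00  f'(a)=-2.380e+00  a ← 65.775779 − (+6.890e+00/-2.380e+00) = 68.670948
iter 2: u=1.369946  f(a)=+4.810e-01  f'(a)=-2.058e+00  a ← 68.670948 − (+4.810e-01/-2.058e+00) = 68.904666
iter 3: u=1.365299  f(a)=+2.733e-03  f'(a)=-2.035e+00  a ← 68.904666 − (+2.733e-03/-2.035e+00) = 68.906010
iter 4: u=1.365273  f(a)=+8.938e-08  f'(a)=-2.035e+00  a ← 68.906010 − (+8.938e-08/-2.035e+00) = 68.906010
iter 5: u=1.365273  f(a)=+2.842e-14  f'(a)=-2.035e+00  a ← 68.906010 − (+2.842e-14/-2.035e+00) = 68.906010
converged: |Δa| < 1e-12 after 5 iterations
sag = a·(cosh(S/(2a)) − 1) = 68.906010·(cosh(1.365273) − 1) = 74.835454
T_max/T_min = cosh(S/(2a)) = 2.086051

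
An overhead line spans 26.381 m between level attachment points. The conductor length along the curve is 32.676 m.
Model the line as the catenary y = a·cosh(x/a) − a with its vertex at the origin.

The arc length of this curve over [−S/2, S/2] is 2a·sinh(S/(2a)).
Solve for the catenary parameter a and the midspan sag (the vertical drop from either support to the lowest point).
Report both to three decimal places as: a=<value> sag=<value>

seed: a₀ = √(S³/(24(L−S))) = √(26.381³/(24·6.295)) = 11.023852
iter 1: u=1.196542  f(a)=+4.663e-01  f'(a)=-1.314e+00  a ← 11.023852 − (+4.663e-01/-1.314e+00) = 11.378680
iter 2: u=1.159229  f(a)=+2.346e-02  f'(a)=-1.185e+00  a ← 11.378680 − (+2.346e-02/-1.185e+00) = 11.398478
iter 3: u=1.157216  f(a)=+6.635e-05  f'(a)=-1.178e+00  a ← 11.398478 − (+6.635e-05/-1.178e+00) = 11.398535
iter 4: u=1.157210  f(a)=+5.339e-10  f'(a)=-1.178e+00  a ← 11.398535 − (+5.339e-10/-1.178e+00) = 11.398535
iter 5: u=1.157210  f(a)=+0.000e+00  f'(a)=-1.178e+00  a ← 11.398535 − (+0.000e+00/-1.178e+00) = 11.398535
converged: |Δa| < 1e-12 after 5 iterations
sag = a·(cosh(S/(2a)) − 1) = 11.398535·(cosh(1.157210) − 1) = 8.522731
T_max/T_min = cosh(S/(2a)) = 1.747704

a=11.399 sag=8.523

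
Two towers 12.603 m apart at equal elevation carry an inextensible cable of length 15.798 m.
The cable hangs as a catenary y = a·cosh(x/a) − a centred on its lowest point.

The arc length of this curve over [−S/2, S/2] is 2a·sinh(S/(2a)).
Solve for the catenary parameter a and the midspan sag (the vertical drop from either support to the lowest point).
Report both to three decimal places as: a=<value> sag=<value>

seed: a₀ = √(S³/(24(L−S))) = √(12.603³/(24·3.195)) = 5.109399
iter 1: u=1.233315  f(a)=+2.520e-01  f'(a)=-1.451e+00  a ← 5.109399 − (+2.520e-01/-1.451e+00) = 5.282999
iter 2: u=1.192788  f(a)=+1.341e-02  f'(a)=-1.301e+00  a ← 5.282999 − (+1.341e-02/-1.301e+00) = 5.293310
iter 3: u=1.190465  f(a)=+4.272e-05  f'(a)=-1.292e+00  a ← 5.293310 − (+4.272e-05/-1.292e+00) = 5.293343
iter 4: u=1.190458  f(a)=+4.366e-10  f'(a)=-1.292e+00  a ← 5.293343 − (+4.366e-10/-1.292e+00) = 5.293343
iter 5: u=1.190458  f(a)=-1.776e-15  f'(a)=-1.292e+00  a ← 5.293343 − (-1.776e-15/-1.292e+00) = 5.293343
converged: |Δa| < 1e-12 after 5 iterations
sag = a·(cosh(S/(2a)) − 1) = 5.293343·(cosh(1.190458) − 1) = 4.215268
T_max/T_min = cosh(S/(2a)) = 1.796334

a=5.293 sag=4.215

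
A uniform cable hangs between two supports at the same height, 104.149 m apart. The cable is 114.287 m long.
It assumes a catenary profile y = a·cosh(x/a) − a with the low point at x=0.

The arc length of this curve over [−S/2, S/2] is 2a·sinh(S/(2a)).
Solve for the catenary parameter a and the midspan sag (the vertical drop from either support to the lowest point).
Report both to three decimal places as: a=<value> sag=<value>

seed: a₀ = √(S³/(24(L−S))) = √(104.149³/(24·10.138)) = 68.139806
iter 1: u=0.764230  f(a)=+3.002e-01  f'(a)=-3.153e-01  a ← 68.139806 − (+3.002e-01/-3.153e-01) = 69.091898
iter 2: u=0.753699  f(a)=+6.408e-03  f'(a)=-3.020e-01  a ← 69.091898 − (+6.408e-03/-3.020e-01) = 69.113117
iter 3: u=0.753468  f(a)=+3.061e-06  f'(a)=-3.017e-01  a ← 69.113117 − (+3.061e-06/-3.017e-01) = 69.113127
iter 4: u=0.753468  f(a)=+6.963e-13  f'(a)=-3.017e-01  a ← 69.113127 − (+6.963e-13/-3.017e-01) = 69.113127
converged: |Δa| < 1e-12 after 4 iterations
sag = a·(cosh(S/(2a)) − 1) = 69.113127·(cosh(0.753468) − 1) = 20.564094
T_max/T_min = cosh(S/(2a)) = 1.297543

a=69.113 sag=20.564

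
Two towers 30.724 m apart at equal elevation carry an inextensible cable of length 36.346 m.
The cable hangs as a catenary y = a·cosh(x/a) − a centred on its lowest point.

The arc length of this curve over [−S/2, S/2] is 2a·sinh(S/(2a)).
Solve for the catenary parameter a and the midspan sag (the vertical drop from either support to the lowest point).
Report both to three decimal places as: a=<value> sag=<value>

a=15.048 sag=8.547

seed: a₀ = √(S³/(24(L−S))) = √(30.724³/(24·5.622)) = 14.661067
iter 1: u=1.047809  f(a)=+3.168e-01  f'(a)=-8.545e-01  a ← 14.661067 − (+3.168e-01/-8.545e-01) = 15.031825
iter 2: u=1.021965  f(a)=+1.242e-02  f'(a)=-7.887e-01  a ← 15.031825 − (+1.242e-02/-7.887e-01) = 15.047567
iter 3: u=1.020896  f(a)=+2.079e-05  f'(a)=-7.861e-01  a ← 15.047567 − (+2.079e-05/-7.861e-01) = 15.047593
iter 4: u=1.020894  f(a)=+5.853e-11  f'(a)=-7.861e-01  a ← 15.047593 − (+5.853e-11/-7.861e-01) = 15.047593
iter 5: u=1.020894  f(a)=+7.105e-15  f'(a)=-7.861e-01  a ← 15.047593 − (+7.105e-15/-7.861e-01) = 15.047593
converged: |Δa| < 1e-12 after 5 iterations
sag = a·(cosh(S/(2a)) − 1) = 15.047593·(cosh(1.020894) − 1) = 8.546643
T_max/T_min = cosh(S/(2a)) = 1.567974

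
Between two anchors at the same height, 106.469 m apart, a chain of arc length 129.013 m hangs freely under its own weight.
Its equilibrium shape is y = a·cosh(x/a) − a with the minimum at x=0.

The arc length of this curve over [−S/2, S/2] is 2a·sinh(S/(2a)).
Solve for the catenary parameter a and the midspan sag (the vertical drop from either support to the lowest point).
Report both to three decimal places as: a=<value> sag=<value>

a=48.662 sag=32.141

seed: a₀ = √(S³/(24(L−S))) = √(106.469³/(24·22.544)) = 47.229533
iter 1: u=1.127144  f(a)=+1.476e+00  f'(a)=-1.082e+00  a ← 47.229533 − (+1.476e+00/-1.082e+00) = 48.594345
iter 2: u=1.095488  f(a)=+6.640e-02  f'(a)=-9.863e-01  a ← 48.594345 − (+6.640e-02/-9.863e-01) = 48.661674
iter 3: u=1.093972  f(a)=+1.484e-04  f'(a)=-9.818e-01  a ← 48.661674 − (+1.484e-04/-9.818e-01) = 48.661825
iter 4: u=1.093968  f(a)=+7.447e-10  f'(a)=-9.818e-01  a ← 48.661825 − (+7.447e-10/-9.818e-01) = 48.661825
iter 5: u=1.093968  f(a)=-2.842e-14  f'(a)=-9.818e-01  a ← 48.661825 − (-2.842e-14/-9.818e-01) = 48.661825
converged: |Δa| < 1e-12 after 5 iterations
sag = a·(cosh(S/(2a)) − 1) = 48.661825·(cosh(1.093968) − 1) = 32.140785
T_max/T_min = cosh(S/(2a)) = 1.660493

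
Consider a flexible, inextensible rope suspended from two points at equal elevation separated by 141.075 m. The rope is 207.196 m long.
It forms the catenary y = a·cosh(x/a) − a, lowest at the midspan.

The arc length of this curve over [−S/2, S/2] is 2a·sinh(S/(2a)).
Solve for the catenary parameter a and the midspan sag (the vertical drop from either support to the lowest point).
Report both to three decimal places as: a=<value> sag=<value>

seed: a₀ = √(S³/(24(L−S))) = √(141.075³/(24·66.121)) = 42.062953
iter 1: u=1.676951  f(a)=+9.945e+00  f'(a)=-4.122e+00  a ← 42.062953 − (+9.945e+00/-4.122e+00) = 44.475757
iter 2: u=1.585976  f(a)=+9.199e-01  f'(a)=-3.391e+00  a ← 44.475757 − (+9.199e-01/-3.391e+00) = 44.746987
iter 3: u=1.576363  f(a)=+9.641e-03  f'(a)=-3.321e+00  a ← 44.746987 − (+9.641e-03/-3.321e+00) = 44.749890
iter 4: u=1.576261  f(a)=+1.084e-06  f'(a)=-3.320e+00  a ← 44.749890 − (+1.084e-06/-3.320e+00) = 44.749890
iter 5: u=1.576261  f(a)=+2.842e-14  f'(a)=-3.320e+00  a ← 44.749890 − (+2.842e-14/-3.320e+00) = 44.749890
converged: |Δa| < 1e-12 after 5 iterations
sag = a·(cosh(S/(2a)) − 1) = 44.749890·(cosh(1.576261) − 1) = 68.100002
T_max/T_min = cosh(S/(2a)) = 2.521791

a=44.750 sag=68.100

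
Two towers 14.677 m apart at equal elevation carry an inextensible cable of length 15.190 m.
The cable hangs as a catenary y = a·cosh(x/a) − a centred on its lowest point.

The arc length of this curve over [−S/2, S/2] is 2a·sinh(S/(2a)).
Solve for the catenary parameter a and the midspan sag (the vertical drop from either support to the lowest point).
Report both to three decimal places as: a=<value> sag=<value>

a=16.108 sag=1.701

seed: a₀ = √(S³/(24(L−S))) = √(14.677³/(24·0.513)) = 16.024764
iter 1: u=0.457947  f(a)=+5.406e-03  f'(a)=-6.538e-02  a ← 16.024764 − (+5.406e-03/-6.538e-02) = 16.107454
iter 2: u=0.455597  f(a)=+4.213e-05  f'(a)=-6.436e-02  a ← 16.107454 − (+4.213e-05/-6.436e-02) = 16.108108
iter 3: u=0.455578  f(a)=+2.603e-09  f'(a)=-6.436e-02  a ← 16.108108 − (+2.603e-09/-6.436e-02) = 16.108108
iter 4: u=0.455578  f(a)=+0.000e+00  f'(a)=-6.436e-02  a ← 16.108108 − (+0.000e+00/-6.436e-02) = 16.108108
converged: |Δa| < 1e-12 after 4 iterations
sag = a·(cosh(S/(2a)) − 1) = 16.108108·(cosh(0.455578) − 1) = 1.700743
T_max/T_min = cosh(S/(2a)) = 1.105583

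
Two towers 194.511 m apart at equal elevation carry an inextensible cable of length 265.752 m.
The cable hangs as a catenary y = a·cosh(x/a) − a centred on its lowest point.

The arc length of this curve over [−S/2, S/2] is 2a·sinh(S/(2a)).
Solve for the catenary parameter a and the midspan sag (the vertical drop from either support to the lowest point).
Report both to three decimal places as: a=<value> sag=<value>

seed: a₀ = √(S³/(24(L−S))) = √(194.511³/(24·71.241)) = 65.606312
iter 1: u=1.482411  f(a)=+8.250e+00  f'(a)=-2.688e+00  a ← 65.606312 − (+8.250e+00/-2.688e+00) = 68.675480
iter 2: u=1.416160  f(a)=+6.143e-01  f'(a)=-2.301e+00  a ← 68.675480 − (+6.143e-01/-2.301e+00) = 68.942389
iter 3: u=1.410678  f(a)=+4.011e-03  f'(a)=-2.271e+00  a ← 68.942389 − (+4.011e-03/-2.271e+00) = 68.944154
iter 4: u=1.410642  f(a)=+1.734e-07  f'(a)=-2.271e+00  a ← 68.944154 − (+1.734e-07/-2.271e+00) = 68.944154
iter 5: u=1.410642  f(a)=+0.000e+00  f'(a)=-2.271e+00  a ← 68.944154 − (+0.000e+00/-2.271e+00) = 68.944154
converged: |Δa| < 1e-12 after 5 iterations
sag = a·(cosh(S/(2a)) − 1) = 68.944154·(cosh(1.410642) − 1) = 80.753300
T_max/T_min = cosh(S/(2a)) = 2.171286

a=68.944 sag=80.753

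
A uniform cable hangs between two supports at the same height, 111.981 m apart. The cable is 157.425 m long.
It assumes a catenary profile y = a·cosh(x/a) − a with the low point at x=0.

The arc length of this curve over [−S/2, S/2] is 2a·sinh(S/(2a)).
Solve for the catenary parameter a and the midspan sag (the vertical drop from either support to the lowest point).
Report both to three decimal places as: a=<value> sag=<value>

a=37.889 sag=49.468

seed: a₀ = √(S³/(24(L−S))) = √(111.981³/(24·45.444)) = 35.881667
iter 1: u=1.560421  f(a)=+5.864e+00  f'(a)=-3.206e+00  a ← 35.881667 − (+5.864e+00/-3.206e+00) = 37.710949
iter 2: u=1.484728  f(a)=+4.783e-01  f'(a)=-2.702e+00  a ← 37.710949 − (+4.783e-01/-2.702e+00) = 37.887940
iter 3: u=1.477792  f(a)=+3.806e-03  f'(a)=-2.660e+00  a ← 37.887940 − (+3.806e-03/-2.660e+00) = 37.889371
iter 4: u=1.477736  f(a)=+2.452e-07  f'(a)=-2.659e+00  a ← 37.889371 − (+2.452e-07/-2.659e+00) = 37.889371
iter 5: u=1.477736  f(a)=+0.000e+00  f'(a)=-2.659e+00  a ← 37.889371 − (+0.000e+00/-2.659e+00) = 37.889371
converged: |Δa| < 1e-12 after 5 iterations
sag = a·(cosh(S/(2a)) − 1) = 37.889371·(cosh(1.477736) − 1) = 49.467724
T_max/T_min = cosh(S/(2a)) = 2.305583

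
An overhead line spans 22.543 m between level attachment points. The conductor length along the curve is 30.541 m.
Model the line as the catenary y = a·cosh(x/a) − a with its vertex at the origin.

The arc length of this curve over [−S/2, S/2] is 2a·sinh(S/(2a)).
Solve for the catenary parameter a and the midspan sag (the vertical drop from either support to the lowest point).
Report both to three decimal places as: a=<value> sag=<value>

seed: a₀ = √(S³/(24(L−S))) = √(22.543³/(24·7.998)) = 7.725405
iter 1: u=1.459017  f(a)=+8.957e-01  f'(a)=-2.546e+00  a ← 7.725405 − (+8.957e-01/-2.546e+00) = 8.077194
iter 2: u=1.395472  f(a)=+6.482e-02  f'(a)=-2.190e+00  a ← 8.077194 − (+6.482e-02/-2.190e+00) = 8.106792
iter 3: u=1.390377  f(a)=+3.979e-04  f'(a)=-2.163e+00  a ← 8.106792 − (+3.979e-04/-2.163e+00) = 8.106976
iter 4: u=1.390346  f(a)=+1.520e-08  f'(a)=-2.163e+00  a ← 8.106976 − (+1.520e-08/-2.163e+00) = 8.106976
iter 5: u=1.390346  f(a)=-3.553e-15  f'(a)=-2.163e+00  a ← 8.106976 − (-3.553e-15/-2.163e+00) = 8.106976
converged: |Δa| < 1e-12 after 5 iterations
sag = a·(cosh(S/(2a)) − 1) = 8.106976·(cosh(1.390346) − 1) = 9.182073
T_max/T_min = cosh(S/(2a)) = 2.132614

a=8.107 sag=9.182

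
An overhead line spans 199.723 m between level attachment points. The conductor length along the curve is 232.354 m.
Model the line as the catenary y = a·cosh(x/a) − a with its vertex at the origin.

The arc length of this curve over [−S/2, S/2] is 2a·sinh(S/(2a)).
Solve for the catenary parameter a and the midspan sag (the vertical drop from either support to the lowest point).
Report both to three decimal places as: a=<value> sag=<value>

seed: a₀ = √(S³/(24(L−S))) = √(199.723³/(24·32.631)) = 100.860545
iter 1: u=0.990095  f(a)=+1.637e+00  f'(a)=-7.127e-01  a ← 100.860545 − (+1.637e+00/-7.127e-01) = 103.157630
iter 2: u=0.968048  f(a)=+5.760e-02  f'(a)=-6.634e-01  a ← 103.157630 − (+5.760e-02/-6.634e-01) = 103.244460
iter 3: u=0.967233  f(a)=+7.706e-05  f'(a)=-6.616e-01  a ← 103.244460 − (+7.706e-05/-6.616e-01) = 103.244576
iter 4: u=0.967232  f(a)=+1.383e-10  f'(a)=-6.616e-01  a ← 103.244576 − (+1.383e-10/-6.616e-01) = 103.244576
iter 5: u=0.967232  f(a)=-2.842e-14  f'(a)=-6.616e-01  a ← 103.244576 − (-2.842e-14/-6.616e-01) = 103.244576
converged: |Δa| < 1e-12 after 5 iterations
sag = a·(cosh(S/(2a)) − 1) = 103.244576·(cosh(0.967232) − 1) = 52.179160
T_max/T_min = cosh(S/(2a)) = 1.505394

a=103.245 sag=52.179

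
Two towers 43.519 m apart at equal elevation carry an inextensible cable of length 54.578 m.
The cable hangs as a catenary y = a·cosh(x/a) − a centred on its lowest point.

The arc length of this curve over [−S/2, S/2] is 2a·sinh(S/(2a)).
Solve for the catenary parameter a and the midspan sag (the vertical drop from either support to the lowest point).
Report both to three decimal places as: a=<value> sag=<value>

a=18.258 sag=14.576

seed: a₀ = √(S³/(24(L−S))) = √(43.519³/(24·11.059)) = 17.621984
iter 1: u=1.234793  f(a)=+8.744e-01  f'(a)=-1.457e+00  a ← 17.621984 − (+8.744e-01/-1.457e+00) = 18.221995
iter 2: u=1.194134  f(a)=+4.664e-02  f'(a)=-1.306e+00  a ← 18.221995 − (+4.664e-02/-1.306e+00) = 18.257722
iter 3: u=1.191797  f(a)=+1.493e-04  f'(a)=-1.297e+00  a ← 18.257722 − (+1.493e-04/-1.297e+00) = 18.257837
iter 4: u=1.191790  f(a)=+1.540e-09  f'(a)=-1.297e+00  a ← 18.257837 − (+1.540e-09/-1.297e+00) = 18.257837
iter 5: u=1.191790  f(a)=+0.000e+00  f'(a)=-1.297e+00  a ← 18.257837 − (+0.000e+00/-1.297e+00) = 18.257837
converged: |Δa| < 1e-12 after 5 iterations
sag = a·(cosh(S/(2a)) − 1) = 18.257837·(cosh(1.191790) − 1) = 14.575654
T_max/T_min = cosh(S/(2a)) = 1.798323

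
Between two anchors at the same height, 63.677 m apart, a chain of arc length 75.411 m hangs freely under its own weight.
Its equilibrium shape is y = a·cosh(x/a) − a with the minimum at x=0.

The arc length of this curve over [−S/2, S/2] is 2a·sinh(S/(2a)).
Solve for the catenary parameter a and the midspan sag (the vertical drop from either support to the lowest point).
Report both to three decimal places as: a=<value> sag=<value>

a=31.083 sag=17.783

seed: a₀ = √(S³/(24(L−S))) = √(63.677³/(24·11.734)) = 30.279258
iter 1: u=1.051495  f(a)=+6.660e-01  f'(a)=-8.642e-01  a ← 30.279258 − (+6.660e-01/-8.642e-01) = 31.049939
iter 2: u=1.025397  f(a)=+2.628e-02  f'(a)=-7.972e-01  a ← 31.049939 − (+2.628e-02/-7.972e-01) = 31.082898
iter 3: u=1.024309  f(a)=+4.462e-05  f'(a)=-7.945e-01  a ← 31.082898 − (+4.462e-05/-7.945e-01) = 31.082954
iter 4: u=1.024307  f(a)=+1.291e-10  f'(a)=-7.945e-01  a ← 31.082954 − (+1.291e-10/-7.945e-01) = 31.082954
iter 5: u=1.024307  f(a)=+0.000e+00  f'(a)=-7.945e-01  a ← 31.082954 − (+0.000e+00/-7.945e-01) = 31.082954
converged: |Δa| < 1e-12 after 5 iterations
sag = a·(cosh(S/(2a)) − 1) = 31.082954·(cosh(1.024307) − 1) = 17.782727
T_max/T_min = cosh(S/(2a)) = 1.572105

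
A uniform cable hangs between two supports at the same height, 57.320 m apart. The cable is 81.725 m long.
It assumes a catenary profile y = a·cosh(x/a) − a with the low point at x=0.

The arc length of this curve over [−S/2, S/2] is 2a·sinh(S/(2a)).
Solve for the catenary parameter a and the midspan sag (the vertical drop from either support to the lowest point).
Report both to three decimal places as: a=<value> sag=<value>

a=18.980 sag=26.075

seed: a₀ = √(S³/(24(L−S))) = √(57.320³/(24·24.405)) = 17.931402
iter 1: u=1.598313  f(a)=+3.314e+00  f'(a)=-3.484e+00  a ← 17.931402 − (+3.314e+00/-3.484e+00) = 18.882549
iter 2: u=1.517804  f(a)=+2.819e-01  f'(a)=-2.914e+00  a ← 18.882549 − (+2.819e-01/-2.914e+00) = 18.979291
iter 3: u=1.510067  f(a)=+2.460e-03  f'(a)=-2.864e+00  a ← 18.979291 − (+2.460e-03/-2.864e+00) = 18.980150
iter 4: u=1.509999  f(a)=+1.909e-07  f'(a)=-2.863e+00  a ← 18.980150 − (+1.909e-07/-2.863e+00) = 18.980150
iter 5: u=1.509999  f(a)=+0.000e+00  f'(a)=-2.863e+00  a ← 18.980150 − (+0.000e+00/-2.863e+00) = 18.980150
converged: |Δa| < 1e-12 after 5 iterations
sag = a·(cosh(S/(2a)) − 1) = 18.980150·(cosh(1.509999) − 1) = 26.075261
T_max/T_min = cosh(S/(2a)) = 2.373817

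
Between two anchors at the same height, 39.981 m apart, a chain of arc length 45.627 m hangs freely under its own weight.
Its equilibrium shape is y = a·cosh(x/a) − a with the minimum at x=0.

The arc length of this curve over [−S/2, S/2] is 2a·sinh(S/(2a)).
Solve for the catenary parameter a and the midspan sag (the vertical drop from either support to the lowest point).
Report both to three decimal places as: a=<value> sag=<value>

seed: a₀ = √(S³/(24(L−S))) = √(39.981³/(24·5.646)) = 21.717230
iter 1: u=0.920490  f(a)=+2.441e-01  f'(a)=-5.654e-01  a ← 21.717230 − (+2.441e-01/-5.654e-01) = 22.148943
iter 2: u=0.902549  f(a)=+7.468e-03  f'(a)=-5.312e-01  a ← 22.148943 − (+7.468e-03/-5.312e-01) = 22.163000
iter 3: u=0.901976  f(a)=+7.480e-06  f'(a)=-5.302e-01  a ← 22.163000 − (+7.480e-06/-5.302e-01) = 22.163015
iter 4: u=0.901976  f(a)=+7.525e-12  f'(a)=-5.302e-01  a ← 22.163015 − (+7.525e-12/-5.302e-01) = 22.163015
converged: |Δa| < 1e-12 after 4 iterations
sag = a·(cosh(S/(2a)) − 1) = 22.163015·(cosh(0.901976) − 1) = 9.643510
T_max/T_min = cosh(S/(2a)) = 1.435117

a=22.163 sag=9.644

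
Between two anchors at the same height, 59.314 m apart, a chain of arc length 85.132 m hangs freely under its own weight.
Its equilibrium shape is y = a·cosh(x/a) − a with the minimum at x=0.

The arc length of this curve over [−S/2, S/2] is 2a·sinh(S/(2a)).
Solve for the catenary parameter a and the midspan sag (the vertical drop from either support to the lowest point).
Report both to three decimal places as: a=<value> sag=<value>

a=19.447 sag=27.351

seed: a₀ = √(S³/(24(L−S))) = √(59.314³/(24·25.818)) = 18.351387
iter 1: u=1.616063  f(a)=+3.589e+00  f'(a)=-3.621e+00  a ← 18.351387 − (+3.589e+00/-3.621e+00) = 19.342624
iter 2: u=1.533246  f(a)=+3.113e-01  f'(a)=-3.017e+00  a ← 19.342624 − (+3.113e-01/-3.017e+00) = 19.445789
iter 3: u=1.525112  f(a)=+2.833e-03  f'(a)=-2.963e+00  a ← 19.445789 − (+2.833e-03/-2.963e+00) = 19.446745
iter 4: u=1.525037  f(a)=+2.395e-07  f'(a)=-2.962e+00  a ← 19.446745 − (+2.395e-07/-2.962e+00) = 19.446745
iter 5: u=1.525037  f(a)=-2.842e-14  f'(a)=-2.962e+00  a ← 19.446745 − (-2.842e-14/-2.962e+00) = 19.446745
converged: |Δa| < 1e-12 after 5 iterations
sag = a·(cosh(S/(2a)) − 1) = 19.446745·(cosh(1.525037) − 1) = 27.351121
T_max/T_min = cosh(S/(2a)) = 2.406463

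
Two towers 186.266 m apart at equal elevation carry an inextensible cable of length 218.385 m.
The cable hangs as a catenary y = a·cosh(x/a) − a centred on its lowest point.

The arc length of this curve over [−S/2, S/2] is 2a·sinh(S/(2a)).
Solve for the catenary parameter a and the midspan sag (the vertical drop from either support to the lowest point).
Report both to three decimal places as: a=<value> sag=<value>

seed: a₀ = √(S³/(24(L−S))) = √(186.266³/(24·32.119)) = 91.561680
iter 1: u=1.017161  f(a)=+1.703e+00  f'(a)=-7.769e-01  a ← 91.561680 − (+1.703e+00/-7.769e-01) = 93.753804
iter 2: u=0.993378  f(a)=+6.308e-02  f'(a)=-7.203e-01  a ← 93.753804 − (+6.308e-02/-7.203e-01) = 93.841378
iter 3: u=0.992451  f(a)=+9.391e-05  f'(a)=-7.182e-01  a ← 93.841378 − (+9.391e-05/-7.182e-01) = 93.841508
iter 4: u=0.992450  f(a)=+2.088e-10  f'(a)=-7.182e-01  a ← 93.841508 − (+2.088e-10/-7.182e-01) = 93.841508
iter 5: u=0.992450  f(a)=+5.684e-14  f'(a)=-7.182e-01  a ← 93.841508 − (+5.684e-14/-7.182e-01) = 93.841508
converged: |Δa| < 1e-12 after 5 iterations
sag = a·(cosh(S/(2a)) − 1) = 93.841508·(cosh(0.992450) − 1) = 50.134985
T_max/T_min = cosh(S/(2a)) = 1.534252

a=93.842 sag=50.135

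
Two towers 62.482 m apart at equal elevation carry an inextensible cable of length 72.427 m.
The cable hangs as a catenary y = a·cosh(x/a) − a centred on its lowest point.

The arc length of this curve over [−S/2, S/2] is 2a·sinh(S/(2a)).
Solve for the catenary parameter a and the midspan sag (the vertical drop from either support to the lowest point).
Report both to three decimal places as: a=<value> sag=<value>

seed: a₀ = √(S³/(24(L−S))) = √(62.482³/(24·9.945)) = 31.968655
iter 1: u=0.977238  f(a)=+4.858e-01  f'(a)=-6.837e-01  a ← 31.968655 − (+4.858e-01/-6.837e-01) = 32.679271
iter 2: u=0.955988  f(a)=+1.667e-02  f'(a)=-6.375e-01  a ← 32.679271 − (+1.667e-02/-6.375e-01) = 32.705422
iter 3: u=0.955224  f(a)=+2.118e-05  f'(a)=-6.358e-01  a ← 32.705422 − (+2.118e-05/-6.358e-01) = 32.705456
iter 4: u=0.955223  f(a)=+3.425e-11  f'(a)=-6.358e-01  a ← 32.705456 − (+3.425e-11/-6.358e-01) = 32.705456
iter 5: u=0.955223  f(a)=+0.000e+00  f'(a)=-6.358e-01  a ← 32.705456 − (+0.000e+00/-6.358e-01) = 32.705456
converged: |Δa| < 1e-12 after 5 iterations
sag = a·(cosh(S/(2a)) − 1) = 32.705456·(cosh(0.955223) − 1) = 16.090696
T_max/T_min = cosh(S/(2a)) = 1.491988

a=32.705 sag=16.091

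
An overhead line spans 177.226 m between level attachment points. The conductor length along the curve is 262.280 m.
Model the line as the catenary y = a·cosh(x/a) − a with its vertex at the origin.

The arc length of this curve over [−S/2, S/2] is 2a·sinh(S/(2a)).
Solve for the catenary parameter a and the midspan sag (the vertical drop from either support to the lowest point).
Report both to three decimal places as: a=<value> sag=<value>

a=55.629 sag=86.822

seed: a₀ = √(S³/(24(L−S))) = √(177.226³/(24·85.054)) = 52.220156
iter 1: u=1.696912  f(a)=+1.312e+01  f'(a)=-4.297e+00  a ← 52.220156 − (+1.312e+01/-4.297e+00) = 55.273171
iter 2: u=1.603183  f(a)=+1.239e+00  f'(a)=-3.521e+00  a ← 55.273171 − (+1.239e+00/-3.521e+00) = 55.624936
iter 3: u=1.593045  f(a)=+1.358e-02  f'(a)=-3.444e+00  a ← 55.624936 − (+1.358e-02/-3.444e+00) = 55.628878
iter 4: u=1.592932  f(a)=+1.672e-06  f'(a)=-3.443e+00  a ← 55.628878 − (+1.672e-06/-3.443e+00) = 55.628879
iter 5: u=1.592932  f(a)=+0.000e+00  f'(a)=-3.443e+00  a ← 55.628879 − (+0.000e+00/-3.443e+00) = 55.628879
converged: |Δa| < 1e-12 after 5 iterations
sag = a·(cosh(S/(2a)) − 1) = 55.628879·(cosh(1.592932) − 1) = 86.822066
T_max/T_min = cosh(S/(2a)) = 2.560737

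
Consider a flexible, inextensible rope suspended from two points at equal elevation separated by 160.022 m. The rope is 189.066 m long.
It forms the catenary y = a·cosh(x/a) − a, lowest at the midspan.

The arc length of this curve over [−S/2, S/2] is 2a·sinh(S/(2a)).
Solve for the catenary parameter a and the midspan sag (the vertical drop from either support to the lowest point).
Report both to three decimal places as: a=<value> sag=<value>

seed: a₀ = √(S³/(24(L−S))) = √(160.022³/(24·29.044)) = 76.671808
iter 1: u=1.043552  f(a)=+1.623e+00  f'(a)=-8.434e-01  a ← 76.671808 − (+1.623e+00/-8.434e-01) = 78.596259
iter 2: u=1.018000  f(a)=+6.312e-02  f'(a)=-7.790e-01  a ← 78.596259 − (+6.312e-02/-7.790e-01) = 78.677287
iter 3: u=1.016952  f(a)=+1.040e-04  f'(a)=-7.764e-01  a ← 78.677287 − (+1.040e-04/-7.764e-01) = 78.677421
iter 4: u=1.016950  f(a)=+2.834e-10  f'(a)=-7.764e-01  a ← 78.677421 − (+2.834e-10/-7.764e-01) = 78.677421
iter 5: u=1.016950  f(a)=+2.842e-14  f'(a)=-7.764e-01  a ← 78.677421 − (+2.842e-14/-7.764e-01) = 78.677421
converged: |Δa| < 1e-12 after 5 iterations
sag = a·(cosh(S/(2a)) − 1) = 78.677421·(cosh(1.016950) − 1) = 44.312923
T_max/T_min = cosh(S/(2a)) = 1.563223

a=78.677 sag=44.313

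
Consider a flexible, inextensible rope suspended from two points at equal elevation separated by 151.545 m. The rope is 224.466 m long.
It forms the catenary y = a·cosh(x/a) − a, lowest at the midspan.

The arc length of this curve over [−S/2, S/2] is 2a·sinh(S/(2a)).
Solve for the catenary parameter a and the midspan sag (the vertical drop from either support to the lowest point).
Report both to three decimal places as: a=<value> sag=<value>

a=47.512 sag=74.363

seed: a₀ = √(S³/(24(L−S))) = √(151.545³/(24·72.921)) = 44.594417
iter 1: u=1.699148  f(a)=+1.128e+01  f'(a)=-4.317e+00  a ← 44.594417 − (+1.128e+01/-4.317e+00) = 47.207112
iter 2: u=1.605108  f(a)=+1.067e+00  f'(a)=-3.536e+00  a ← 47.207112 − (+1.067e+00/-3.536e+00) = 47.508971
iter 3: u=1.594909  f(a)=+1.176e-02  f'(a)=-3.458e+00  a ← 47.508971 − (+1.176e-02/-3.458e+00) = 47.512371
iter 4: u=1.594795  f(a)=+1.463e-06  f'(a)=-3.457e+00  a ← 47.512371 − (+1.463e-06/-3.457e+00) = 47.512372
iter 5: u=1.594795  f(a)=+0.000e+00  f'(a)=-3.457e+00  a ← 47.512372 − (+0.000e+00/-3.457e+00) = 47.512372
converged: |Δa| < 1e-12 after 5 iterations
sag = a·(cosh(S/(2a)) − 1) = 47.512372·(cosh(1.594795) − 1) = 74.363269
T_max/T_min = cosh(S/(2a)) = 2.565135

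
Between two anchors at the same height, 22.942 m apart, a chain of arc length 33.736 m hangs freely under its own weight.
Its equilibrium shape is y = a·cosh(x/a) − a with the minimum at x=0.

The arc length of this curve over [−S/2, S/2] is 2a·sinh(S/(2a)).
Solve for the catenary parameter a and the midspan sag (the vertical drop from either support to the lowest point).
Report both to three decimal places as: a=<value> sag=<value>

seed: a₀ = √(S³/(24(L−S))) = √(22.942³/(24·10.794)) = 6.827317
iter 1: u=1.680162  f(a)=+1.630e+00  f'(a)=-4.149e+00  a ← 6.827317 − (+1.630e+00/-4.149e+00) = 7.220154
iter 2: u=1.588747  f(a)=+1.513e-01  f'(a)=-3.412e+00  a ← 7.220154 − (+1.513e-01/-3.412e+00) = 7.264490
iter 3: u=1.579051  f(a)=+1.597e-03  f'(a)=-3.340e+00  a ← 7.264490 − (+1.597e-03/-3.340e+00) = 7.264968
iter 4: u=1.578947  f(a)=+1.822e-07  f'(a)=-3.340e+00  a ← 7.264968 − (+1.822e-07/-3.340e+00) = 7.264968
iter 5: u=1.578947  f(a)=+0.000e+00  f'(a)=-3.340e+00  a ← 7.264968 − (+0.000e+00/-3.340e+00) = 7.264968
converged: |Δa| < 1e-12 after 5 iterations
sag = a·(cosh(S/(2a)) − 1) = 7.264968·(cosh(1.578947) − 1) = 11.101011
T_max/T_min = cosh(S/(2a)) = 2.528019

a=7.265 sag=11.101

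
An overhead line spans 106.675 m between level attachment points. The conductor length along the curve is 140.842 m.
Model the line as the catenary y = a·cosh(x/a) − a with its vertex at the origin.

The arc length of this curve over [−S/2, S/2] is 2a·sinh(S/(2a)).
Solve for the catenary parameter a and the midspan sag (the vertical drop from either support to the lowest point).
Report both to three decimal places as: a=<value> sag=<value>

seed: a₀ = √(S³/(24(L−S))) = √(106.675³/(24·34.167)) = 38.475558
iter 1: u=1.386270  f(a)=+3.437e+00  f'(a)=-2.142e+00  a ← 38.475558 − (+3.437e+00/-2.142e+00) = 40.080560
iter 2: u=1.330757  f(a)=+2.268e-01  f'(a)=-1.868e+00  a ← 40.080560 − (+2.268e-01/-1.868e+00) = 40.201995
iter 3: u=1.326738  f(a)=+1.141e-03  f'(a)=-1.849e+00  a ← 40.201995 − (+1.141e-03/-1.849e+00) = 40.202613
iter 4: u=1.326717  f(a)=+2.923e-08  f'(a)=-1.849e+00  a ← 40.202613 − (+2.923e-08/-1.849e+00) = 40.202613
iter 5: u=1.326717  f(a)=+2.842e-14  f'(a)=-1.849e+00  a ← 40.202613 − (+2.842e-14/-1.849e+00) = 40.202613
converged: |Δa| < 1e-12 after 5 iterations
sag = a·(cosh(S/(2a)) − 1) = 40.202613·(cosh(1.326717) − 1) = 40.886026
T_max/T_min = cosh(S/(2a)) = 2.016999

a=40.203 sag=40.886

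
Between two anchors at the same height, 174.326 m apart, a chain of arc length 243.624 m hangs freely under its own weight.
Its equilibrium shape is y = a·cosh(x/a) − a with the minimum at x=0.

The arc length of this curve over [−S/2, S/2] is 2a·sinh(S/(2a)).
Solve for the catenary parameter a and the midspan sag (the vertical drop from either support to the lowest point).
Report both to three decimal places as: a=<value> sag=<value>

a=59.537 sag=76.046

seed: a₀ = √(S³/(24(L−S))) = √(174.326³/(24·69.298)) = 56.438736
iter 1: u=1.544383  f(a)=+8.749e+00  f'(a)=-3.094e+00  a ← 56.438736 − (+8.749e+00/-3.094e+00) = 59.266999
iter 2: u=1.470684  f(a)=+7.007e-01  f'(a)=-2.616e+00  a ← 59.266999 − (+7.007e-01/-2.616e+00) = 59.534825
iter 3: u=1.464067  f(a)=+5.358e-03  f'(a)=-2.576e+00  a ← 59.534825 − (+5.358e-03/-2.576e+00) = 59.536905
iter 4: u=1.464016  f(a)=+3.187e-07  f'(a)=-2.576e+00  a ← 59.536905 − (+3.187e-07/-2.576e+00) = 59.536905
iter 5: u=1.464016  f(a)=+2.842e-14  f'(a)=-2.576e+00  a ← 59.536905 − (+2.842e-14/-2.576e+00) = 59.536905
converged: |Δa| < 1e-12 after 5 iterations
sag = a·(cosh(S/(2a)) − 1) = 59.536905·(cosh(1.464016) − 1) = 76.046303
T_max/T_min = cosh(S/(2a)) = 2.277297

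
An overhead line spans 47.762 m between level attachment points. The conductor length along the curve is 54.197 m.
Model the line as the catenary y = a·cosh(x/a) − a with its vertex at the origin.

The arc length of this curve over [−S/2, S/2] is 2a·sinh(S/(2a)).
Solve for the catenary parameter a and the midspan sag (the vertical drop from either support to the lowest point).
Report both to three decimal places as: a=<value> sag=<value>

seed: a₀ = √(S³/(24(L−S))) = √(47.762³/(24·6.435)) = 26.560966
iter 1: u=0.899101  f(a)=+2.652e-01  f'(a)=-5.249e-01  a ← 26.560966 − (+2.652e-01/-5.249e-01) = 27.066164
iter 2: u=0.882319  f(a)=+7.754e-03  f'(a)=-4.946e-01  a ← 27.066164 − (+7.754e-03/-4.946e-01) = 27.081843
iter 3: u=0.881809  f(a)=+7.074e-06  f'(a)=-4.937e-01  a ← 27.081843 − (+7.074e-06/-4.937e-01) = 27.081857
iter 4: u=0.881808  f(a)=+5.890e-12  f'(a)=-4.937e-01  a ← 27.081857 − (+5.890e-12/-4.937e-01) = 27.081857
converged: |Δa| < 1e-12 after 4 iterations
sag = a·(cosh(S/(2a)) − 1) = 27.081857·(cosh(0.881808) − 1) = 11.229443
T_max/T_min = cosh(S/(2a)) = 1.414648

a=27.082 sag=11.229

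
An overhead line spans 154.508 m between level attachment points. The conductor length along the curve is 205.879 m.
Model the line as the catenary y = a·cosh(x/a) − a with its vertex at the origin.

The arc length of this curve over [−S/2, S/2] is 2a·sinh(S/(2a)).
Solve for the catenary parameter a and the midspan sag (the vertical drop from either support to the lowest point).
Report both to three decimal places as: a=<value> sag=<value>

seed: a₀ = √(S³/(24(L−S))) = √(154.508³/(24·51.371)) = 54.696788
iter 1: u=1.412405  f(a)=+5.374e+00  f'(a)=-2.281e+00  a ← 54.696788 − (+5.374e+00/-2.281e+00) = 57.053054
iter 2: u=1.354073  f(a)=+3.668e-01  f'(a)=-1.979e+00  a ← 57.053054 − (+3.668e-01/-1.979e+00) = 57.238375
iter 3: u=1.349689  f(a)=+1.985e-03  f'(a)=-1.958e+00  a ← 57.238375 − (+1.985e-03/-1.958e+00) = 57.239389
iter 4: u=1.349665  f(a)=+5.885e-08  f'(a)=-1.958e+00  a ← 57.239389 − (+5.885e-08/-1.958e+00) = 57.239389
iter 5: u=1.349665  f(a)=-2.842e-14  f'(a)=-1.958e+00  a ← 57.239389 − (-2.842e-14/-1.958e+00) = 57.239389
converged: |Δa| < 1e-12 after 5 iterations
sag = a·(cosh(S/(2a)) − 1) = 57.239389·(cosh(1.349665) − 1) = 60.543837
T_max/T_min = cosh(S/(2a)) = 2.057730

a=57.239 sag=60.544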